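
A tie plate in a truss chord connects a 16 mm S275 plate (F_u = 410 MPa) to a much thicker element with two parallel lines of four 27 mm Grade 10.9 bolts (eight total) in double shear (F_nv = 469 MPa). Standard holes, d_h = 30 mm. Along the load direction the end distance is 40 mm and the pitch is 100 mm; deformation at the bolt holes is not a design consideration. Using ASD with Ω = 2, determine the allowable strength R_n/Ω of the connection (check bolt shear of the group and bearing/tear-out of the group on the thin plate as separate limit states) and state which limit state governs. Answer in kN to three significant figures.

Bolt shear: A_b = π·27²/4 = 572.6 mm²; R_n = 469 × 572.6 × 8 × 2 / 1000 = 4296 kN → 4296 / 2 = 2150 kN.
Bearing (1.5 l_c t F_u ≤ 3.0 d t F_u): upper limit = 3.0·27·16·410 / 1000 = 531.4 kN.
  Edge l_c = 40 − 30/2 = 25 → r_n = 246 kN; interior l_c = 100 − 30 = 70 → r_n = 531.4 kN.
  R_n,bearing = 2·246 + 6·531.4 = 3680 kN → 3680 / 2 = 1840 kN.
Bearing governs: 1840 kN.

1840 kN (bearing governs)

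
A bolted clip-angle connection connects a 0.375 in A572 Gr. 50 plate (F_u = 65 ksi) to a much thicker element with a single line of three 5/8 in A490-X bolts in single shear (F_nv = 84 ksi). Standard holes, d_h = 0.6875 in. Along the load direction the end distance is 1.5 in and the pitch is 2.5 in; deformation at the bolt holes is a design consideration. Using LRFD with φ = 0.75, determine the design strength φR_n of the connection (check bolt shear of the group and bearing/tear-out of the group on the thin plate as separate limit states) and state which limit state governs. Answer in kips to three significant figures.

Bolt shear: A_b = π·0.625²/4 = 0.3068 in²; R_n = 84 × 0.3068 × 3 × 1 = 77.31 kips → 0.75 × 77.31 = 58 kips.
Bearing (1.2 l_c t F_u ≤ 2.4 d t F_u): upper limit = 2.4·0.625·0.375·65 = 36.56 kips.
  Edge l_c = 1.5 − 0.6875/2 = 1.156 → r_n = 33.82 kips; interior l_c = 2.5 − 0.6875 = 1.812 → r_n = 36.56 kips.
  R_n,bearing = 1·33.82 + 2·36.56 = 106.9 kips → 0.75 × 106.9 = 80.2 kips.
Bolt shear governs: 58 kips.

58 kips (bolt shear governs)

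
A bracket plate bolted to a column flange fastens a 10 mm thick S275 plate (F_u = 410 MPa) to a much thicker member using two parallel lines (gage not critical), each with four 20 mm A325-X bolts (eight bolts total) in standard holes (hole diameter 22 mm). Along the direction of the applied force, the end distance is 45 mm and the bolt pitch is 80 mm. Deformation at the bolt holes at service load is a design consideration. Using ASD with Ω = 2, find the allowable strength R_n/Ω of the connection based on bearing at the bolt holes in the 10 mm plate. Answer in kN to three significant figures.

Per bolt r_n = 1.2 l_c t F_u ≤ 2.4 d t F_u; upper limit = 2.4 × 20 × 10 × 410 / 1000 = 196.8 kN.
Edge bolt: l_c = 45 − 22/2 = 34 mm → 1.2 × 34 × 10 × 410 / 1000 = 167.3 → r_n = 167.3 kN.
Interior bolts: l_c = 80 − 22 = 58 mm → 1.2 × 58 × 10 × 410 / 1000 = 285.4 → r_n = 196.8 kN.
R_n = 2 × 167.3 + 6 × 196.8 = 1515 kN.
Allowable strength R_n/Ω = 1515 / 2 = 758 kN.

758 kN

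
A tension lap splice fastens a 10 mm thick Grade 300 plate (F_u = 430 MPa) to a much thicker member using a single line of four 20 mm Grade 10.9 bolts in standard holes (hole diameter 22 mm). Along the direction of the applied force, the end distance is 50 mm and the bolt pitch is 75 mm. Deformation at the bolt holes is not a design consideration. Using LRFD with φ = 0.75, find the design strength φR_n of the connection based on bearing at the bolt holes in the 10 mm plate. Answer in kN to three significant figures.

Per bolt r_n = 1.5 l_c t F_u ≤ 3.0 d t F_u; upper limit = 3.0 × 20 × 10 × 430 / 1000 = 258 kN.
Edge bolt: l_c = 50 − 22/2 = 39 mm → 1.5 × 39 × 10 × 430 / 1000 = 251.6 → r_n = 251.6 kN.
Interior bolts: l_c = 75 − 22 = 53 mm → 1.5 × 53 × 10 × 430 / 1000 = 341.9 → r_n = 258 kN.
R_n = 1 × 251.6 + 3 × 258 = 1026 kN.
Design strength φR_n = 0.75 × 1026 = 769 kN.

769 kN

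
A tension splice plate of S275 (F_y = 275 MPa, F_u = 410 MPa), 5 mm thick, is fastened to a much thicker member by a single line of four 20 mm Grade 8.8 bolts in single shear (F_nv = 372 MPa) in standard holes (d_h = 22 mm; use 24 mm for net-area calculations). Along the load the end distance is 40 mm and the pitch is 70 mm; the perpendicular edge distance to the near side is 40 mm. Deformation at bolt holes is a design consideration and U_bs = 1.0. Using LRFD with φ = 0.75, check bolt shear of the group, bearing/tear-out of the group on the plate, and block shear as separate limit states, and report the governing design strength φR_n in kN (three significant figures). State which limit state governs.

Bolt shear: A_b = π·20²/4 = 314.2 mm²; R_n = 372 × 314.2 × 4 × 1 / 1000 = 467.5 kN → 0.75 × 467.5 = 351 kN.
Bearing: edge l_c = 29, r_n = 71.34 kN; interior l_c = 48, r_n = 98.4 kN; R_n = 71.34 + 3·98.4 = 366.5 kN → 275 kN.
Block shear: A_gv = 1250, A_nv = 830, A_nt = 140 mm²; R_n = min(0.6F_uA_nv, 0.6F_yA_gv) + U_bs·F_u·A_nt = 261.6 kN → 196 kN.
Block shear governs: 196 kN.

196 kN (block shear governs)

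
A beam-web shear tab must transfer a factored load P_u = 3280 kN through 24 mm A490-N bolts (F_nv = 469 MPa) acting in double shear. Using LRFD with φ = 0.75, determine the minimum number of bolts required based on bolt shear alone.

A_b = π·24²/4 = 452.4 mm².
Per-bolt design strength φR_n = 0.75 × 469 × 452.4 × 2 / 1000 = 318.3 kN.
n ≥ 3280 / 318.3 = 10.31 → use 11 bolts.

11 bolts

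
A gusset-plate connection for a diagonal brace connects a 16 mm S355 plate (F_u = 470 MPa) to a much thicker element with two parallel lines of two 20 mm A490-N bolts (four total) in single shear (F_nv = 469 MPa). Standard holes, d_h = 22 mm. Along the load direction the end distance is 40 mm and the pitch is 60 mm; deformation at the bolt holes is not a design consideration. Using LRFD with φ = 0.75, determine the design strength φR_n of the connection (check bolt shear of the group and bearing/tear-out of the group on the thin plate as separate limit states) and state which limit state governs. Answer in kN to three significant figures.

442 kN (bolt shear governs)

Bolt shear: A_b = π·20²/4 = 314.2 mm²; R_n = 469 × 314.2 × 4 × 1 / 1000 = 589.4 kN → 0.75 × 589.4 = 442 kN.
Bearing (1.5 l_c t F_u ≤ 3.0 d t F_u): upper limit = 3.0·20·16·470 / 1000 = 451.2 kN.
  Edge l_c = 40 − 22/2 = 29 → r_n = 327.1 kN; interior l_c = 60 − 22 = 38 → r_n = 428.6 kN.
  R_n,bearing = 2·327.1 + 2·428.6 = 1512 kN → 0.75 × 1512 = 1130 kN.
Bolt shear governs: 442 kN.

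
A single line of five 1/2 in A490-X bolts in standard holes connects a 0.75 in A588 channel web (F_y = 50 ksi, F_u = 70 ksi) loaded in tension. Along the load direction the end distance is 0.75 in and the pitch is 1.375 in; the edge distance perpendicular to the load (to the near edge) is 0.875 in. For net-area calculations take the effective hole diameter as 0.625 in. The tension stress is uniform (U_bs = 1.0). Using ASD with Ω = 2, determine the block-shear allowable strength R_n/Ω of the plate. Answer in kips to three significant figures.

Shear plane L_v = 0.75 + 4·1.375 = 6.25 in; A_gv = 6.25 × 0.75 = 4.688 in².
A_nv = (6.25 − 4.5·0.625) × 0.75 = 2.578 in².
A_nt = (0.875 − 0.5·0.625) × 0.75 = 0.4219 in².
0.6 F_u A_nv = 108.3 kips; 0.6 F_y A_gv = 140.6 kips → shear rupture governs the shear term.
R_n = 108.3 + 1.0 × 70 × 0.4219 = 137.8 kips.
Allowable strength R_n/Ω = 137.8 / 2 = 68.9 kips.

68.9 kips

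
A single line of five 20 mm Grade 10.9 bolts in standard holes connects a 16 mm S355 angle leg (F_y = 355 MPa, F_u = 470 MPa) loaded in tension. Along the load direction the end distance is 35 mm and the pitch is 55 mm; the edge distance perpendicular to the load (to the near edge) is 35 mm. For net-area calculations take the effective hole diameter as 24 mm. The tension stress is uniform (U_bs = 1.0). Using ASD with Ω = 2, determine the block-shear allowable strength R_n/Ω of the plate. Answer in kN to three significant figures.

418 kN

Shear plane L_v = 35 + 4·55 = 255 mm; A_gv = 255 × 16 = 4080 mm².
A_nv = (255 − 4.5·24) × 16 = 2352 mm².
A_nt = (35 − 0.5·24) × 16 = 368 mm².
0.6 F_u A_nv = 663.3 kN; 0.6 F_y A_gv = 869 kN → shear rupture governs the shear term.
R_n = 663.3 + 1.0 × 470 × 368 / 1000 = 836.2 kN.
Allowable strength R_n/Ω = 836.2 / 2 = 418 kN.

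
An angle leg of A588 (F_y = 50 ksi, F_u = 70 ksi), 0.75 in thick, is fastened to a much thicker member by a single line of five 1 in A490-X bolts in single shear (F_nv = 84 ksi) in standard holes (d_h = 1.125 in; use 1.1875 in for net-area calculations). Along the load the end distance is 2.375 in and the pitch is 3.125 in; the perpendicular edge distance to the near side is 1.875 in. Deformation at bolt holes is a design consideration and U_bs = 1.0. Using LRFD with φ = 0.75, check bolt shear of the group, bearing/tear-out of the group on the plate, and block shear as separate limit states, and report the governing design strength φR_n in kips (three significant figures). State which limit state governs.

247 kips (bolt shear governs)

Bolt shear: A_b = π·1²/4 = 0.7854 in²; R_n = 84 × 0.7854 × 5 × 1 = 329.9 kips → 0.75 × 329.9 = 247 kips.
Bearing: edge l_c = 1.812, r_n = 114.2 kips; interior l_c = 2, r_n = 126 kips; R_n = 114.2 + 4·126 = 618.2 kips → 464 kips.
Block shear: A_gv = 11.16, A_nv = 7.148, A_nt = 0.9609 in²; R_n = min(0.6F_uA_nv, 0.6F_yA_gv) + U_bs·F_u·A_nt = 367.5 kips → 276 kips.
Bolt shear governs: 247 kips.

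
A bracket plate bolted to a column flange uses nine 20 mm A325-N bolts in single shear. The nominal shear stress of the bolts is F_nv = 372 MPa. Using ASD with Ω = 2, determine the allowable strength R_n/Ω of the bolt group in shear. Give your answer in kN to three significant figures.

526 kN

A_b = π × 20² / 4 = 314.2 mm².
R_n = F_nv · A_b · n · n_s = 372 × 314.2 × 9 × 1 / 1000 = 1052 kN.
Allowable strength R_n/Ω = 1052 / 2 = 526 kN.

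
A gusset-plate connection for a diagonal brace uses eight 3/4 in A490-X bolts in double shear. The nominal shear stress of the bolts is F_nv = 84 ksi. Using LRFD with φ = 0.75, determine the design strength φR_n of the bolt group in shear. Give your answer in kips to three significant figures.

445 kips

A_b = π × 0.75² / 4 = 0.4418 in².
R_n = F_nv · A_b · n · n_s = 84 × 0.4418 × 8 × 2 = 593.8 kips.
Design strength φR_n = 0.75 × 593.8 = 445 kips.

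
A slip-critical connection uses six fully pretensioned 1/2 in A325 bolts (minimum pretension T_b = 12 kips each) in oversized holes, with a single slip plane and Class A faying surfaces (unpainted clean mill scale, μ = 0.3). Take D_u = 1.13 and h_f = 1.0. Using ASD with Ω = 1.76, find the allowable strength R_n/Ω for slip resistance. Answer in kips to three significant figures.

13.9 kips

R_n = μ · D_u · h_f · T_b · n_s · n_b = 0.3 × 1.13 × 1.0 × 12 × 1 × 6 = 24.41 kips.
Allowable strength R_n/Ω = 24.41 / 1.76 = 13.9 kips.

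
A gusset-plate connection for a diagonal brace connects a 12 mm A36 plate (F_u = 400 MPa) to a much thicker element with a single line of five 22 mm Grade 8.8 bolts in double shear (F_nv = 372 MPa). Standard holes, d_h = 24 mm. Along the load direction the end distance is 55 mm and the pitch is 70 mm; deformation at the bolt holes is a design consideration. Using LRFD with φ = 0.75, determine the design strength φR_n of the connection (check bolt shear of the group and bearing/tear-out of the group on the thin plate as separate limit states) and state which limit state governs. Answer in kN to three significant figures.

946 kN (bearing governs)

Bolt shear: A_b = π·22²/4 = 380.1 mm²; R_n = 372 × 380.1 × 5 × 2 / 1000 = 1414 kN → 0.75 × 1414 = 1060 kN.
Bearing (1.2 l_c t F_u ≤ 2.4 d t F_u): upper limit = 2.4·22·12·400 / 1000 = 253.4 kN.
  Edge l_c = 55 − 24/2 = 43 → r_n = 247.7 kN; interior l_c = 70 − 24 = 46 → r_n = 253.4 kN.
  R_n,bearing = 1·247.7 + 4·253.4 = 1261 kN → 0.75 × 1261 = 946 kN.
Bearing governs: 946 kN.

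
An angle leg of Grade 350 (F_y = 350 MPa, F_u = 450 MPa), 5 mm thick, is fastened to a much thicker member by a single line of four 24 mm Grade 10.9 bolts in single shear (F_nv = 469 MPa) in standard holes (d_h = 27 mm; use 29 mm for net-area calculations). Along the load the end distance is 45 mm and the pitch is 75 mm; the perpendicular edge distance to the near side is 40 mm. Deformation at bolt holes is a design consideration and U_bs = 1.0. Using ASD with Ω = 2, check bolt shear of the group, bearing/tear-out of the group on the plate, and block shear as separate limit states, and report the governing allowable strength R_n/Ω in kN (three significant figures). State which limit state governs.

Bolt shear: A_b = π·24²/4 = 452.4 mm²; R_n = 469 × 452.4 × 4 × 1 / 1000 = 848.7 kN → 848.7 / 2 = 424 kN.
Bearing: edge l_c = 31.5, r_n = 85.05 kN; interior l_c = 48, r_n = 129.6 kN; R_n = 85.05 + 3·129.6 = 473.8 kN → 237 kN.
Block shear: A_gv = 1350, A_nv = 842.5, A_nt = 127.5 mm²; R_n = min(0.6F_uA_nv, 0.6F_yA_gv) + U_bs·F_u·A_nt = 284.9 kN → 142 kN.
Block shear governs: 142 kN.

142 kN (block shear governs)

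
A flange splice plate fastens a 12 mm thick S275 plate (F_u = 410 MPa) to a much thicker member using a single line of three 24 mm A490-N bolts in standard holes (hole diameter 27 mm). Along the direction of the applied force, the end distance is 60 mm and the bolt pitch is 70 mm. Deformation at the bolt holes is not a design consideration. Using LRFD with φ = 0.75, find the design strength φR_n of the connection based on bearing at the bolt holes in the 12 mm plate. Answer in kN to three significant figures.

Per bolt r_n = 1.5 l_c t F_u ≤ 3.0 d t F_u; upper limit = 3.0 × 24 × 12 × 410 / 1000 = 354.2 kN.
Edge bolt: l_c = 60 − 27/2 = 46.5 mm → 1.5 × 46.5 × 12 × 410 / 1000 = 343.2 → r_n = 343.2 kN.
Interior bolts: l_c = 70 − 27 = 43 mm → 1.5 × 43 × 12 × 410 / 1000 = 317.3 → r_n = 317.3 kN.
R_n = 1 × 343.2 + 2 × 317.3 = 977.9 kN.
Design strength φR_n = 0.75 × 977.9 = 733 kN.

733 kN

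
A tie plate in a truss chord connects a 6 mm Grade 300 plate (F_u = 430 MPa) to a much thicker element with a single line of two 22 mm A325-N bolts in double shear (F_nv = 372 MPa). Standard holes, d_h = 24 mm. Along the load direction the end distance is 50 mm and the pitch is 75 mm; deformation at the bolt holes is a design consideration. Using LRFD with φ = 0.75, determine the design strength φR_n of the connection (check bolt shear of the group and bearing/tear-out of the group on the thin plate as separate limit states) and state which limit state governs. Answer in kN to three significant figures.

Bolt shear: A_b = π·22²/4 = 380.1 mm²; R_n = 372 × 380.1 × 2 × 2 / 1000 = 565.6 kN → 0.75 × 565.6 = 424 kN.
Bearing (1.2 l_c t F_u ≤ 2.4 d t F_u): upper limit = 2.4·22·6·430 / 1000 = 136.2 kN.
  Edge l_c = 50 − 24/2 = 38 → r_n = 117.6 kN; interior l_c = 75 − 24 = 51 → r_n = 136.2 kN.
  R_n,bearing = 1·117.6 + 1·136.2 = 253.9 kN → 0.75 × 253.9 = 190 kN.
Bearing governs: 190 kN.

190 kN (bearing governs)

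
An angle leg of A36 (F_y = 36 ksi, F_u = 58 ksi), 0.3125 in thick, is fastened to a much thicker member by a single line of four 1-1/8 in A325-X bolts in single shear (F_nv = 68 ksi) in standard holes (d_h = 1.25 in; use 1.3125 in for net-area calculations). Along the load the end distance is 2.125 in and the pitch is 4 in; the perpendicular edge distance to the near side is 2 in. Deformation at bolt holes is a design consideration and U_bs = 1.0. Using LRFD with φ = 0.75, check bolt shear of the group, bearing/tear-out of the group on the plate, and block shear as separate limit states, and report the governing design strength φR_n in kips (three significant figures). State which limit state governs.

Bolt shear: A_b = π·1.125²/4 = 0.994 in²; R_n = 68 × 0.994 × 4 × 1 = 270.4 kips → 0.75 × 270.4 = 203 kips.
Bearing: edge l_c = 1.5, r_n = 32.62 kips; interior l_c = 2.75, r_n = 48.94 kips; R_n = 32.62 + 3·48.94 = 179.4 kips → 135 kips.
Block shear: A_gv = 4.414, A_nv = 2.979, A_nt = 0.4199 in²; R_n = min(0.6F_uA_nv, 0.6F_yA_gv) + U_bs·F_u·A_nt = 119.7 kips → 89.8 kips.
Block shear governs: 89.8 kips.

89.8 kips (block shear governs)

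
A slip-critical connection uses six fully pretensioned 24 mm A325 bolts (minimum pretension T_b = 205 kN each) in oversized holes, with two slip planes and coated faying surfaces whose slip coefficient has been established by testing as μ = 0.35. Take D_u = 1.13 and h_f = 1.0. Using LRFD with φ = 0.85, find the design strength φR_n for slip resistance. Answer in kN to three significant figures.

827 kN

R_n = μ · D_u · h_f · T_b · n_s · n_b = 0.35 × 1.13 × 1.0 × 205 × 2 × 6 = 972.9 kN.
Design strength φR_n = 0.85 × 972.9 = 827 kN.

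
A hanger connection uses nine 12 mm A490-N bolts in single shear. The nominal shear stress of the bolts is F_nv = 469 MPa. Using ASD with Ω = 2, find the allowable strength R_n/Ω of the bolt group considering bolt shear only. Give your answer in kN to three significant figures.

239 kN

A_b = π × 12² / 4 = 113.1 mm².
R_n = F_nv · A_b · n · n_s = 469 × 113.1 × 9 × 1 / 1000 = 477.4 kN.
Allowable strength R_n/Ω = 477.4 / 2 = 239 kN.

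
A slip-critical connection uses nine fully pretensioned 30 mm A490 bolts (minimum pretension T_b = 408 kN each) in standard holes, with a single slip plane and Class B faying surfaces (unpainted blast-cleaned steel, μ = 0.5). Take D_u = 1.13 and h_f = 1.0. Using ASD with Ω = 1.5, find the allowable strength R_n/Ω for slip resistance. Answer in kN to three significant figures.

1380 kN

R_n = μ · D_u · h_f · T_b · n_s · n_b = 0.5 × 1.13 × 1.0 × 408 × 1 × 9 = 2075 kN.
Allowable strength R_n/Ω = 2075 / 1.5 = 1380 kN.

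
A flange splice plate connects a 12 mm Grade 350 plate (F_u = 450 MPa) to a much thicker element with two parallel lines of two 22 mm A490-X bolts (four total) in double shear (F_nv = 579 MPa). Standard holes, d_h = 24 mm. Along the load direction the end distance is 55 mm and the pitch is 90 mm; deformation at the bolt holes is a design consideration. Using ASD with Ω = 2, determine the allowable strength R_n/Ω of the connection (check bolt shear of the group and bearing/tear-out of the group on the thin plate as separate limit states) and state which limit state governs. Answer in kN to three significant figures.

564 kN (bearing governs)

Bolt shear: A_b = π·22²/4 = 380.1 mm²; R_n = 579 × 380.1 × 4 × 2 / 1000 = 1761 kN → 1761 / 2 = 880 kN.
Bearing (1.2 l_c t F_u ≤ 2.4 d t F_u): upper limit = 2.4·22·12·450 / 1000 = 285.1 kN.
  Edge l_c = 55 − 24/2 = 43 → r_n = 278.6 kN; interior l_c = 90 − 24 = 66 → r_n = 285.1 kN.
  R_n,bearing = 2·278.6 + 2·285.1 = 1128 kN → 1128 / 2 = 564 kN.
Bearing governs: 564 kN.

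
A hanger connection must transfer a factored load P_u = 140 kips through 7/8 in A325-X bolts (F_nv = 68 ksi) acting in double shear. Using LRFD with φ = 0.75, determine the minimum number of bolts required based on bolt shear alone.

3 bolts

A_b = π·0.875²/4 = 0.6013 in².
Per-bolt design strength φR_n = 0.75 × 68 × 0.6013 × 2 = 61.33 kips.
n ≥ 140 / 61.33 = 2.283 → use 3 bolts.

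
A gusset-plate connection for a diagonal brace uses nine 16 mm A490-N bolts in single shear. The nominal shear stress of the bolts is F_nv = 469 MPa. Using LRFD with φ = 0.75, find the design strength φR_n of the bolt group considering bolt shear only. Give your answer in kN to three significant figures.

637 kN

A_b = π × 16² / 4 = 201.1 mm².
R_n = F_nv · A_b · n · n_s = 469 × 201.1 × 9 × 1 / 1000 = 848.7 kN.
Design strength φR_n = 0.75 × 848.7 = 637 kN.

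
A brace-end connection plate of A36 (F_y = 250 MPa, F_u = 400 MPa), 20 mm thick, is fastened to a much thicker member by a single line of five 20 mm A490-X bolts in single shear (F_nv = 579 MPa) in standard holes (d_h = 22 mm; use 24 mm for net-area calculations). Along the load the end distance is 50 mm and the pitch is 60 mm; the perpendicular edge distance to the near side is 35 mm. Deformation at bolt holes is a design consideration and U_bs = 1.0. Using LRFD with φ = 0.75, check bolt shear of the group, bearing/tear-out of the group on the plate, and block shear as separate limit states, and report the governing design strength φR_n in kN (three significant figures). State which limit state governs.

Bolt shear: A_b = π·20²/4 = 314.2 mm²; R_n = 579 × 314.2 × 5 × 1 / 1000 = 909.5 kN → 0.75 × 909.5 = 682 kN.
Bearing: edge l_c = 39, r_n = 374.4 kN; interior l_c = 38, r_n = 364.8 kN; R_n = 374.4 + 4·364.8 = 1834 kN → 1380 kN.
Block shear: A_gv = 5800, A_nv = 3640, A_nt = 460 mm²; R_n = min(0.6F_uA_nv, 0.6F_yA_gv) + U_bs·F_u·A_nt = 1054 kN → 790 kN.
Bolt shear governs: 682 kN.

682 kN (bolt shear governs)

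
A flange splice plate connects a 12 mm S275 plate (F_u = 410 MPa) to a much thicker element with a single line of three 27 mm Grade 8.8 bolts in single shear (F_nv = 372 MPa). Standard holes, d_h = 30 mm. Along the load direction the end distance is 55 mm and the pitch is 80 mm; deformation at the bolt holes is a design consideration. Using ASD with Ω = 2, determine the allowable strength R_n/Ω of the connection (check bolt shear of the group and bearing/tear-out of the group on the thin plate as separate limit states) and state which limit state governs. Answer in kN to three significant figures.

Bolt shear: A_b = π·27²/4 = 572.6 mm²; R_n = 372 × 572.6 × 3 × 1 / 1000 = 639 kN → 639 / 2 = 319 kN.
Bearing (1.2 l_c t F_u ≤ 2.4 d t F_u): upper limit = 2.4·27·12·410 / 1000 = 318.8 kN.
  Edge l_c = 55 − 30/2 = 40 → r_n = 236.2 kN; interior l_c = 80 − 30 = 50 → r_n = 295.2 kN.
  R_n,bearing = 1·236.2 + 2·295.2 = 826.6 kN → 826.6 / 2 = 413 kN.
Bolt shear governs: 319 kN.

319 kN (bolt shear governs)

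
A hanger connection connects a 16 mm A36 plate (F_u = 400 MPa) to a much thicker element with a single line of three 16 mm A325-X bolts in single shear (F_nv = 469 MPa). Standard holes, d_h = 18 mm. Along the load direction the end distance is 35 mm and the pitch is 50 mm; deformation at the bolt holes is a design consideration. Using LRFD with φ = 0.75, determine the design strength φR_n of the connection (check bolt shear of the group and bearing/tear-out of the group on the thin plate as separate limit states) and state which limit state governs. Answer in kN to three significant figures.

Bolt shear: A_b = π·16²/4 = 201.1 mm²; R_n = 469 × 201.1 × 3 × 1 / 1000 = 282.9 kN → 0.75 × 282.9 = 212 kN.
Bearing (1.2 l_c t F_u ≤ 2.4 d t F_u): upper limit = 2.4·16·16·400 / 1000 = 245.8 kN.
  Edge l_c = 35 − 18/2 = 26 → r_n = 199.7 kN; interior l_c = 50 − 18 = 32 → r_n = 245.8 kN.
  R_n,bearing = 1·199.7 + 2·245.8 = 691.2 kN → 0.75 × 691.2 = 518 kN.
Bolt shear governs: 212 kN.

212 kN (bolt shear governs)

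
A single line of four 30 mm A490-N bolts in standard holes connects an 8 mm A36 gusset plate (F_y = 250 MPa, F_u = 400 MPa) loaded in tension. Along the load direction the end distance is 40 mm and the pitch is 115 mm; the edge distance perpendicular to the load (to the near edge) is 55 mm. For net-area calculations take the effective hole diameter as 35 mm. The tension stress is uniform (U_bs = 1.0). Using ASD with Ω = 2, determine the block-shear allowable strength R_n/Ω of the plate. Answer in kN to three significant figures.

Shear plane L_v = 40 + 3·115 = 385 mm; A_gv = 385 × 8 = 3080 mm².
A_nv = (385 − 3.5·35) × 8 = 2100 mm².
A_nt = (55 − 0.5·35) × 8 = 300 mm².
0.6 F_u A_nv = 504 kN; 0.6 F_y A_gv = 462 kN → shear yielding governs the shear term.
R_n = 462 + 1.0 × 400 × 300 / 1000 = 582 kN.
Allowable strength R_n/Ω = 582 / 2 = 291 kN.

291 kN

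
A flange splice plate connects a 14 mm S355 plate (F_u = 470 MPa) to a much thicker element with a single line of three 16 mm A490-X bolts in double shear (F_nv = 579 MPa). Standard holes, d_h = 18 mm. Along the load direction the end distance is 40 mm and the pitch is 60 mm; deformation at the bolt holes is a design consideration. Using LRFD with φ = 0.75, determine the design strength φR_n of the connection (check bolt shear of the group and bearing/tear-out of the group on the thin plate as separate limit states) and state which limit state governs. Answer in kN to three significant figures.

524 kN (bolt shear governs)

Bolt shear: A_b = π·16²/4 = 201.1 mm²; R_n = 579 × 201.1 × 3 × 2 / 1000 = 698.5 kN → 0.75 × 698.5 = 524 kN.
Bearing (1.2 l_c t F_u ≤ 2.4 d t F_u): upper limit = 2.4·16·14·470 / 1000 = 252.7 kN.
  Edge l_c = 40 − 18/2 = 31 → r_n = 244.8 kN; interior l_c = 60 − 18 = 42 → r_n = 252.7 kN.
  R_n,bearing = 1·244.8 + 2·252.7 = 750.1 kN → 0.75 × 750.1 = 563 kN.
Bolt shear governs: 524 kN.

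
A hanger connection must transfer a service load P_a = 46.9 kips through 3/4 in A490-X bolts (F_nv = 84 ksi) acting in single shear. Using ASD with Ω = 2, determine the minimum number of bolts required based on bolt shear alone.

A_b = π·0.75²/4 = 0.4418 in².
Per-bolt allowable strength R_n/Ω = 84 × 0.4418 × 1 / 2 = 18.56 kips.
n ≥ 46.9 / 18.56 = 2.528 → use 3 bolts.

3 bolts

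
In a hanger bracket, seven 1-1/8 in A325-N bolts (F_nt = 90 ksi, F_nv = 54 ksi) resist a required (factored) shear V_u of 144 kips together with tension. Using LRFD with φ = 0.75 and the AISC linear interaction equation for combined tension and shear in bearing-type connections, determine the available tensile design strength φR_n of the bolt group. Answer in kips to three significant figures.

371 kips

A_b = π·1.125²/4 = 0.994 in²; f_rv = 144 / (7 × 0.994) = 20.7 ksi.
F'_nt = 1.3 F_nt − (F_nt / φF_nv) f_rv = 1.3·90 − (90/(0.75·54))·20.7 = 71.01 ksi, capped at F_nt → F'_nt = 71.01 ksi.
R_n = F'_nt · A_b · n = 71.01 × 0.994 × 7 = 494.1 kips.
Design strength φR_n = 0.75 × 494.1 = 371 kips.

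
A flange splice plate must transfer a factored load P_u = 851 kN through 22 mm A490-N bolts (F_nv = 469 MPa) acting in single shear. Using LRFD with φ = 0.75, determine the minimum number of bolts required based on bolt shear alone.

7 bolts

A_b = π·22²/4 = 380.1 mm².
Per-bolt design strength φR_n = 0.75 × 469 × 380.1 × 1 / 1000 = 133.7 kN.
n ≥ 851 / 133.7 = 6.364 → use 7 bolts.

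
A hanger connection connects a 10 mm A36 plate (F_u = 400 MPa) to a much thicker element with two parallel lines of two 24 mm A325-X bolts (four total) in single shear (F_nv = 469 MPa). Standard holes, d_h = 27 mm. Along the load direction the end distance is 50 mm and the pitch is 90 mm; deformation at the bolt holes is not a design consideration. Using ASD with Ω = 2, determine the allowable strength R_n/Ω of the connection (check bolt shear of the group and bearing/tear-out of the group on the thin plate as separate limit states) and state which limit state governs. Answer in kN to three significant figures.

Bolt shear: A_b = π·24²/4 = 452.4 mm²; R_n = 469 × 452.4 × 4 × 1 / 1000 = 848.7 kN → 848.7 / 2 = 424 kN.
Bearing (1.5 l_c t F_u ≤ 3.0 d t F_u): upper limit = 3.0·24·10·400 / 1000 = 288 kN.
  Edge l_c = 50 − 27/2 = 36.5 → r_n = 219 kN; interior l_c = 90 − 27 = 63 → r_n = 288 kN.
  R_n,bearing = 2·219 + 2·288 = 1014 kN → 1014 / 2 = 507 kN.
Bolt shear governs: 424 kN.

424 kN (bolt shear governs)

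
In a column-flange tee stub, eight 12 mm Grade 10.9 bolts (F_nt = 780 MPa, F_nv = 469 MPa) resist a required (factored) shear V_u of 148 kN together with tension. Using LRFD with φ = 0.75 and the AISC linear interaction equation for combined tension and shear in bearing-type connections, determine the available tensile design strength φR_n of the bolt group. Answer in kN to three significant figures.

A_b = π·12²/4 = 113.1 mm²; f_rv = 148 × 1000 / (8 × 113.1) = 163.6 MPa.
F'_nt = 1.3 F_nt − (F_nt / φF_nv) f_rv = 1.3·780 − (780/(0.75·469))·163.6 = 651.3 MPa, capped at F_nt → F'_nt = 651.3 MPa.
R_n = F'_nt · A_b · n = 651.3 × 113.1 × 8 / 1000 = 589.3 kN.
Design strength φR_n = 0.75 × 589.3 = 442 kN.

442 kN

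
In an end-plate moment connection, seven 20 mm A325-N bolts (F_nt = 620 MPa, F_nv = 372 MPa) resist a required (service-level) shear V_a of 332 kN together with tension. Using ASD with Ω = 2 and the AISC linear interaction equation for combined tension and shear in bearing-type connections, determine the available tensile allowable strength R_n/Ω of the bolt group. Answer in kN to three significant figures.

A_b = π·20²/4 = 314.2 mm²; f_rv = 332 × 1000 / (7 × 314.2) = 151 MPa.
F'_nt = 1.3 F_nt − (Ω F_nt / F_nv) f_rv = 1.3·620 − (2·620/372)·151 = 302.8 MPa, capped at F_nt → F'_nt = 302.8 MPa.
R_n = F'_nt · A_b · n = 302.8 × 314.2 × 7 / 1000 = 665.8 kN.
Allowable strength R_n/Ω = 665.8 / 2 = 333 kN.

333 kN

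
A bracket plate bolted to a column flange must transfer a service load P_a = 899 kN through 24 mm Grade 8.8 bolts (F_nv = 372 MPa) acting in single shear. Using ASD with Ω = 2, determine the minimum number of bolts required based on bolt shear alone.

A_b = π·24²/4 = 452.4 mm².
Per-bolt allowable strength R_n/Ω = 372 × 452.4 × 1 / 1000 / 2 = 84.14 kN.
n ≥ 899 / 84.14 = 10.68 → use 11 bolts.

11 bolts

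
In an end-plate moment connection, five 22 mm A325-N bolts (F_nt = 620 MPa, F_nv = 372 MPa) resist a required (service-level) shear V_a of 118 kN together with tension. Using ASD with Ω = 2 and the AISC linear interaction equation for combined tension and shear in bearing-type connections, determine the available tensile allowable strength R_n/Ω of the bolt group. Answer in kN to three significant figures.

569 kN

A_b = π·22²/4 = 380.1 mm²; f_rv = 118 × 1000 / (5 × 380.1) = 62.08 MPa.
F'_nt = 1.3 F_nt − (Ω F_nt / F_nv) f_rv = 1.3·620 − (2·620/372)·62.08 = 599.1 MPa, capped at F_nt → F'_nt = 599.1 MPa.
R_n = F'_nt · A_b · n = 599.1 × 380.1 × 5 / 1000 = 1139 kN.
Allowable strength R_n/Ω = 1139 / 2 = 569 kN.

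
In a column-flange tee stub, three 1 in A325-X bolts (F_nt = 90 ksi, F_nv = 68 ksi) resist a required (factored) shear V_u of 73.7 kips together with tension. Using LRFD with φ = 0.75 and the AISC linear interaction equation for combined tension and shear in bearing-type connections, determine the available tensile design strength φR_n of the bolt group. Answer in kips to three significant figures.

A_b = π·1²/4 = 0.7854 in²; f_rv = 73.7 / (3 × 0.7854) = 31.28 ksi.
F'_nt = 1.3 F_nt − (F_nt / φF_nv) f_rv = 1.3·90 − (90/(0.75·68))·31.28 = 61.8 ksi, capped at F_nt → F'_nt = 61.8 ksi.
R_n = F'_nt · A_b · n = 61.8 × 0.7854 × 3 = 145.6 kips.
Design strength φR_n = 0.75 × 145.6 = 109 kips.

109 kips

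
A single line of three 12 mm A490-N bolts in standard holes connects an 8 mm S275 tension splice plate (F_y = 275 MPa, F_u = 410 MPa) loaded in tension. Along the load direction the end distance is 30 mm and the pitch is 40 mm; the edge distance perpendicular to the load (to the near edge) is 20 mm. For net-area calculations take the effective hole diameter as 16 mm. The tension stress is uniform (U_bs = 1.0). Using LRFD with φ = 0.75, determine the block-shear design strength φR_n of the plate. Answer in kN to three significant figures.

Shear plane L_v = 30 + 2·40 = 110 mm; A_gv = 110 × 8 = 880 mm².
A_nv = (110 − 2.5·16) × 8 = 560 mm².
A_nt = (20 − 0.5·16) × 8 = 96 mm².
0.6 F_u A_nv = 137.8 kN; 0.6 F_y A_gv = 145.2 kN → shear rupture governs the shear term.
R_n = 137.8 + 1.0 × 410 × 96 / 1000 = 177.1 kN.
Design strength φR_n = 0.75 × 177.1 = 133 kN.

133 kN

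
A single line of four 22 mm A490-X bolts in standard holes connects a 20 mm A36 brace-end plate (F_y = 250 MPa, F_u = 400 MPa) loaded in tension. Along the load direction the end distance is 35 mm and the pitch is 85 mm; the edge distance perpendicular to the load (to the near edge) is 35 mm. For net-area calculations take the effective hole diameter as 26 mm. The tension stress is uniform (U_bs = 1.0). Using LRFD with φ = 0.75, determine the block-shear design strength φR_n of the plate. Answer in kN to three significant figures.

Shear plane L_v = 35 + 3·85 = 290 mm; A_gv = 290 × 20 = 5800 mm².
A_nv = (290 − 3.5·26) × 20 = 3980 mm².
A_nt = (35 − 0.5·26) × 20 = 440 mm².
0.6 F_u A_nv = 955.2 kN; 0.6 F_y A_gv = 870 kN → shear yielding governs the shear term.
R_n = 870 + 1.0 × 400 × 440 / 1000 = 1046 kN.
Design strength φR_n = 0.75 × 1046 = 784 kN.

784 kN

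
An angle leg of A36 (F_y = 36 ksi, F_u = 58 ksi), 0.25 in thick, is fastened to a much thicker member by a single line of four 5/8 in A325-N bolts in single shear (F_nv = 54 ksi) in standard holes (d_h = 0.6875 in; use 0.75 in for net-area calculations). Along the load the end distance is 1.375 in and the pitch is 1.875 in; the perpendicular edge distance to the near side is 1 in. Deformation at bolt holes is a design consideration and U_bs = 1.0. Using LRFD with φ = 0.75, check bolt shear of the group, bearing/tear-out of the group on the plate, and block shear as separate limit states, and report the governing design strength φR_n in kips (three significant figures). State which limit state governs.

Bolt shear: A_b = π·0.625²/4 = 0.3068 in²; R_n = 54 × 0.3068 × 4 × 1 = 66.27 kips → 0.75 × 66.27 = 49.7 kips.
Bearing: edge l_c = 1.031, r_n = 17.94 kips; interior l_c = 1.188, r_n = 20.66 kips; R_n = 17.94 + 3·20.66 = 79.93 kips → 59.9 kips.
Block shear: A_gv = 1.75, A_nv = 1.094, A_nt = 0.1562 in²; R_n = min(0.6F_uA_nv, 0.6F_yA_gv) + U_bs·F_u·A_nt = 46.86 kips → 35.1 kips.
Block shear governs: 35.1 kips.

35.1 kips (block shear governs)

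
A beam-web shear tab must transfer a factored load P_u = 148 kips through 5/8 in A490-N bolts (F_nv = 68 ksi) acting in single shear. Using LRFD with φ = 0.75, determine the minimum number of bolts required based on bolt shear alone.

10 bolts

A_b = π·0.625²/4 = 0.3068 in².
Per-bolt design strength φR_n = 0.75 × 68 × 0.3068 × 1 = 15.65 kips.
n ≥ 148 / 15.65 = 9.459 → use 10 bolts.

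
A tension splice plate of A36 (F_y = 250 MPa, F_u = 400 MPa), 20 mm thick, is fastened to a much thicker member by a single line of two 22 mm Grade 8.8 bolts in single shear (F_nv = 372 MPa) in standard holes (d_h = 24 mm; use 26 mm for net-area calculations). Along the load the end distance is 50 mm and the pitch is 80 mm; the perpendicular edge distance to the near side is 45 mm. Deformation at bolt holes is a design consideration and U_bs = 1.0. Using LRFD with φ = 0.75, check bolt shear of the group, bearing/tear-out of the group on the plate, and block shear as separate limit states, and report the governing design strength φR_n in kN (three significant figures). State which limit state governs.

212 kN (bolt shear governs)

Bolt shear: A_b = π·22²/4 = 380.1 mm²; R_n = 372 × 380.1 × 2 × 1 / 1000 = 282.8 kN → 0.75 × 282.8 = 212 kN.
Bearing: edge l_c = 38, r_n = 364.8 kN; interior l_c = 56, r_n = 422.4 kN; R_n = 364.8 + 1·422.4 = 787.2 kN → 590 kN.
Block shear: A_gv = 2600, A_nv = 1820, A_nt = 640 mm²; R_n = min(0.6F_uA_nv, 0.6F_yA_gv) + U_bs·F_u·A_nt = 646 kN → 484 kN.
Bolt shear governs: 212 kN.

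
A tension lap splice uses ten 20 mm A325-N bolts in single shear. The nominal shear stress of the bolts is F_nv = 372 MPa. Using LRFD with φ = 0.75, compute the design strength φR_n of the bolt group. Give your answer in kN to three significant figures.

A_b = π × 20² / 4 = 314.2 mm².
R_n = F_nv · A_b · n · n_s = 372 × 314.2 × 10 × 1 / 1000 = 1169 kN.
Design strength φR_n = 0.75 × 1169 = 877 kN.

877 kN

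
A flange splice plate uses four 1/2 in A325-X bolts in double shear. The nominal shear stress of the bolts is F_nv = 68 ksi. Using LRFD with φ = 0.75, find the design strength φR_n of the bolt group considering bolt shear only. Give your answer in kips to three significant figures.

80.1 kips

A_b = π × 0.5² / 4 = 0.1963 in².
R_n = F_nv · A_b · n · n_s = 68 × 0.1963 × 4 × 2 = 106.8 kips.
Design strength φR_n = 0.75 × 106.8 = 80.1 kips.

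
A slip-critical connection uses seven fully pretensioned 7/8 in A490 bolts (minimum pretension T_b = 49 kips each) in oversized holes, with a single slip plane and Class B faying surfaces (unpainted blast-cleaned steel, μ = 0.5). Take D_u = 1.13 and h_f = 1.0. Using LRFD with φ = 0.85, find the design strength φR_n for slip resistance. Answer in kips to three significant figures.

165 kips

R_n = μ · D_u · h_f · T_b · n_s · n_b = 0.5 × 1.13 × 1.0 × 49 × 1 × 7 = 193.8 kips.
Design strength φR_n = 0.85 × 193.8 = 165 kips.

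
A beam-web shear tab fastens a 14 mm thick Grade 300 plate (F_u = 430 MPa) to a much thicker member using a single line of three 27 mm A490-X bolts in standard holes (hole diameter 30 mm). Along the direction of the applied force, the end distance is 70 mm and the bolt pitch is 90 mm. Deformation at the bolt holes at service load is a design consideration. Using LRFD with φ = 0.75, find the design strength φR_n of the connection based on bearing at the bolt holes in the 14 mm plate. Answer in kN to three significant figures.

Per bolt r_n = 1.2 l_c t F_u ≤ 2.4 d t F_u; upper limit = 2.4 × 27 × 14 × 430 / 1000 = 390.1 kN.
Edge bolt: l_c = 70 − 30/2 = 55 mm → 1.2 × 55 × 14 × 430 / 1000 = 397.3 → r_n = 390.1 kN.
Interior bolts: l_c = 90 − 30 = 60 mm → 1.2 × 60 × 14 × 430 / 1000 = 433.4 → r_n = 390.1 kN.
R_n = 1 × 390.1 + 2 × 390.1 = 1170 kN.
Design strength φR_n = 0.75 × 1170 = 878 kN.

878 kN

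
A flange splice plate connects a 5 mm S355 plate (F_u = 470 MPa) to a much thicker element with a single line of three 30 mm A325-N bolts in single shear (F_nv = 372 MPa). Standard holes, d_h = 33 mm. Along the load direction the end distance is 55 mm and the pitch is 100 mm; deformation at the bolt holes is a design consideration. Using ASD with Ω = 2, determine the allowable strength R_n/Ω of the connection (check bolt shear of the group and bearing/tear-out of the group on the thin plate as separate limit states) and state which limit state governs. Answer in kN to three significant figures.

Bolt shear: A_b = π·30²/4 = 706.9 mm²; R_n = 372 × 706.9 × 3 × 1 / 1000 = 788.9 kN → 788.9 / 2 = 394 kN.
Bearing (1.2 l_c t F_u ≤ 2.4 d t F_u): upper limit = 2.4·30·5·470 / 1000 = 169.2 kN.
  Edge l_c = 55 − 33/2 = 38.5 → r_n = 108.6 kN; interior l_c = 100 − 33 = 67 → r_n = 169.2 kN.
  R_n,bearing = 1·108.6 + 2·169.2 = 447 kN → 447 / 2 = 223 kN.
Bearing governs: 223 kN.

223 kN (bearing governs)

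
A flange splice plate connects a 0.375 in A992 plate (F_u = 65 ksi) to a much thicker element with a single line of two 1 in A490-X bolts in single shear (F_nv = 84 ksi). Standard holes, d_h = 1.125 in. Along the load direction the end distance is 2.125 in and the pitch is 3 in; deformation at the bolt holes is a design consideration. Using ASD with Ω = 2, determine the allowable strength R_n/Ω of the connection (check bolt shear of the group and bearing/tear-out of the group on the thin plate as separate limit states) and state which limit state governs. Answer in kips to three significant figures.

Bolt shear: A_b = π·1²/4 = 0.7854 in²; R_n = 84 × 0.7854 × 2 × 1 = 131.9 kips → 131.9 / 2 = 66 kips.
Bearing (1.2 l_c t F_u ≤ 2.4 d t F_u): upper limit = 2.4·1·0.375·65 = 58.5 kips.
  Edge l_c = 2.125 − 1.125/2 = 1.562 → r_n = 45.7 kips; interior l_c = 3 − 1.125 = 1.875 → r_n = 54.84 kips.
  R_n,bearing = 1·45.7 + 1·54.84 = 100.5 kips → 100.5 / 2 = 50.3 kips.
Bearing governs: 50.3 kips.

50.3 kips (bearing governs)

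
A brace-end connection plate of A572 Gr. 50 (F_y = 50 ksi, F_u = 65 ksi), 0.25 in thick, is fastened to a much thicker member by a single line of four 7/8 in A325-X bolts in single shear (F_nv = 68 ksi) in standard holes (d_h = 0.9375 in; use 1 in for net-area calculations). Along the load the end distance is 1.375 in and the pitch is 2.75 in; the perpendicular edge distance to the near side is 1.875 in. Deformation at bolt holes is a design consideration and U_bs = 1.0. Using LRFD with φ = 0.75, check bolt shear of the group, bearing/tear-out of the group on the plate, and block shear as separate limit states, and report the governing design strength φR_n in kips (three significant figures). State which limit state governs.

61.5 kips (block shear governs)

Bolt shear: A_b = π·0.875²/4 = 0.6013 in²; R_n = 68 × 0.6013 × 4 × 1 = 163.6 kips → 0.75 × 163.6 = 123 kips.
Bearing: edge l_c = 0.9062, r_n = 17.67 kips; interior l_c = 1.812, r_n = 34.12 kips; R_n = 17.67 + 3·34.12 = 120 kips → 90 kips.
Block shear: A_gv = 2.406, A_nv = 1.531, A_nt = 0.3438 in²; R_n = min(0.6F_uA_nv, 0.6F_yA_gv) + U_bs·F_u·A_nt = 82.06 kips → 61.5 kips.
Block shear governs: 61.5 kips.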